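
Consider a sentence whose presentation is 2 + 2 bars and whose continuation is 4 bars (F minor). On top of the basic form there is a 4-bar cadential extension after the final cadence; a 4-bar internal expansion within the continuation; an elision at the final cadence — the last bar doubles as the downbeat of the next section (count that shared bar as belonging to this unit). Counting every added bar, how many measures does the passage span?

16 measures

Basic sentence: 2 + 2 + 4 = 8 bars.
8 (basic form) + 4 (cadential extension) + 4 (internal expansion) = 16.
The elision shares a bar with the next section but does not change this unit's count.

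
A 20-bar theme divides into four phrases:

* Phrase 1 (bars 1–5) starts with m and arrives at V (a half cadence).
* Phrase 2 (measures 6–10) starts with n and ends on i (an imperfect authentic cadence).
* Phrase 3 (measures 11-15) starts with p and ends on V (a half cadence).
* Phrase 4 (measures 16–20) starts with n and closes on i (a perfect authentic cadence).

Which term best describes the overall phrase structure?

contrasting double period

Four phrases in two halves: the first half (bars 1–10) ends with an imperfect authentic cadence, the second (mm. 11–20) with a perfect authentic cadence — a large antecedent–consequent pair, i.e. a double period.
Phrase 3 begins with different material from phrase 1, making it contrasting.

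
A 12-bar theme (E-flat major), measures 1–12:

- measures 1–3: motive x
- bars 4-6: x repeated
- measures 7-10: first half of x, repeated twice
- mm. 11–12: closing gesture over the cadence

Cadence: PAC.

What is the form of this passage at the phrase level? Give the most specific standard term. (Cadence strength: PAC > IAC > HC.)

Basic idea (mm. 1-3) + its repetition (mm. 4–6) form the presentation; fragmentation and cadence (bars 7–12) form the continuation — the 12-bar whole is a sentence.

sentence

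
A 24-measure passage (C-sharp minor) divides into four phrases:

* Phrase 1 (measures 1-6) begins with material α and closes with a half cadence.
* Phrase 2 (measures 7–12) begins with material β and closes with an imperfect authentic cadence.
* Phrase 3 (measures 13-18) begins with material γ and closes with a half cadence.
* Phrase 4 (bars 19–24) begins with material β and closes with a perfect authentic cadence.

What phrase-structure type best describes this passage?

Four phrases in two halves: the first half (mm. 1-12) ends with an imperfect authentic cadence, the second (mm. 13–24) with a perfect authentic cadence — a large antecedent–consequent pair, i.e. a double period.
Phrase 3 begins with different material from phrase 1, making it contrasting.

contrasting double period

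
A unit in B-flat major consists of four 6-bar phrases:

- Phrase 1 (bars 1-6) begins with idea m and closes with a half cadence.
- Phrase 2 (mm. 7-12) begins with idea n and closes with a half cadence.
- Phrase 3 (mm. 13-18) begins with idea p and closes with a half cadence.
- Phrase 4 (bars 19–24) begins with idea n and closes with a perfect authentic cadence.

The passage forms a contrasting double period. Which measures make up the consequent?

In a double period the four phrases pair into a large antecedent (phrases 1–2, ending half cadence) and a large consequent (phrases 3–4, ending perfect authentic cadence). The consequent spans bars 13–24.

measures 13–24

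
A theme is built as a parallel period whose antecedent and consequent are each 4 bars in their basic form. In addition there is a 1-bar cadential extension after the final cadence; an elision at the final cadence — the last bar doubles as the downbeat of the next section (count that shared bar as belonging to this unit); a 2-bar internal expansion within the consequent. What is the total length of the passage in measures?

Basic parallel period: 4 + 4 = 8 bars.
8 (basic form) + 1 (cadential extension) + 2 (internal expansion) = 11.
The elision shares a bar with the next section but does not change this unit's count.

11 measures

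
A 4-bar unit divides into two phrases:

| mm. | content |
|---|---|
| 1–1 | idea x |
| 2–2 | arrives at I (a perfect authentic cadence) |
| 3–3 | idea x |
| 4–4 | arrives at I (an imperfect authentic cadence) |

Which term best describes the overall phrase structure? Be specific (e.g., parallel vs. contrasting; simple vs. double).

phrase group

The second phrase closes with an imperfect authentic cadence, which is not stronger than the first phrase's perfect authentic cadence; without a weak→strong cadential pair there is no antecedent–consequent relationship, so this is a phrase group rather than a period.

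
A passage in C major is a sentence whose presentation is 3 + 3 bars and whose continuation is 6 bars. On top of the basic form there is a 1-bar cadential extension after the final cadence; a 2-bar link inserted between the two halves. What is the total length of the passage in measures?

15 measures

Basic sentence: 3 + 3 + 6 = 12 bars.
12 (basic form) + 1 (cadential extension) + 2 (link) = 15.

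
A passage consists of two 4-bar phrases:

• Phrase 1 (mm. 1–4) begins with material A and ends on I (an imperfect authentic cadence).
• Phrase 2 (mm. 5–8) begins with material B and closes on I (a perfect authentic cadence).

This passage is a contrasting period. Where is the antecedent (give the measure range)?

The antecedent is the phrase ending with the weaker cadence (imperfect authentic cadence, phrase 1) and the consequent the one ending more conclusively (perfect authentic cadence, phrase 2); the antecedent is mm. 1–4.

measures 1–4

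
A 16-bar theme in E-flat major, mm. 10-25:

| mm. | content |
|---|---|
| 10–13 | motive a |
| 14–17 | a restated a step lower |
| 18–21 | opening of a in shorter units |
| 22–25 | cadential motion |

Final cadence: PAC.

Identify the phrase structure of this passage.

Basic idea (measures 10–13) + its repetition (measures 14-17) form the presentation; fragmentation and cadence (mm. 18–25) form the continuation — the 16-bar whole is a sentence.

sentence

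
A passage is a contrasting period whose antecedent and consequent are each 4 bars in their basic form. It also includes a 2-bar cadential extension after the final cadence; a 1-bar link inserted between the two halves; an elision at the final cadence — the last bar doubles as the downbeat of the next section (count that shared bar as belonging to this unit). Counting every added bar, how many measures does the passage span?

Basic contrasting period: 4 + 4 = 8 bars.
8 (basic form) + 2 (cadential extension) + 1 (link) = 11.
The elision shares a bar with the next section but does not change this unit's count.

11 measures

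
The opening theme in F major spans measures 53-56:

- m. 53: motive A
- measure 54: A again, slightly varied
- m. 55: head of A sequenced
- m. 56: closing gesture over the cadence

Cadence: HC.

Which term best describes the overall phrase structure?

Basic idea (m. 53) + its repetition (measure 54) form the presentation; fragmentation and cadence (mm. 55–56) form the continuation — the 4-bar whole is a sentence.

sentence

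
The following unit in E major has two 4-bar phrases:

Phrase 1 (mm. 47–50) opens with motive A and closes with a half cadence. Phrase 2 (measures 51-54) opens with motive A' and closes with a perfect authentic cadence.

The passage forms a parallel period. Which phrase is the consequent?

phrase 2

The phrase ending with the weaker cadence (half cadence) is the antecedent; the one ending more conclusively (perfect authentic cadence) is the consequent. The consequent is phrase 2.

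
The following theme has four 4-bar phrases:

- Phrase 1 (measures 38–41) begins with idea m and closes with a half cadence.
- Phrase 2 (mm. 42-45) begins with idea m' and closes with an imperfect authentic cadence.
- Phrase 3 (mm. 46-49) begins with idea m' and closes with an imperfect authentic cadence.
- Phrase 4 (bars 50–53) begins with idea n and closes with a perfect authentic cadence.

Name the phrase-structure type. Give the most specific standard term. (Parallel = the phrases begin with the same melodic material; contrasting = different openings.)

parallel double period

Four phrases in two halves: the first half (mm. 38–45) ends with an imperfect authentic cadence, the second (bars 46–53) with a perfect authentic cadence — a large antecedent–consequent pair, i.e. a double period.
Phrase 3 begins with the same material as phrase 1, making it parallel.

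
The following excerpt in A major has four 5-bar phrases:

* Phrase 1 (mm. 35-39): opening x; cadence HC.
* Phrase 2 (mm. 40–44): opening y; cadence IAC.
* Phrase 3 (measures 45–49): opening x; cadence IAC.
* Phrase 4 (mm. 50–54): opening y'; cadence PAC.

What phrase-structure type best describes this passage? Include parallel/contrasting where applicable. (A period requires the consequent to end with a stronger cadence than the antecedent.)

parallel double period

Four phrases in two halves: the first half (measures 35-44) ends with an imperfect authentic cadence, the second (bars 45-54) with a perfect authentic cadence — a large antecedent–consequent pair, i.e. a double period.
Phrase 3 begins with the same material as phrase 1, making it parallel.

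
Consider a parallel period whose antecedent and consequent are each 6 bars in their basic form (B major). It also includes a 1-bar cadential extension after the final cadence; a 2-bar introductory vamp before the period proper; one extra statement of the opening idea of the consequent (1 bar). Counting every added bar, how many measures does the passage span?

Basic parallel period: 6 + 6 = 12 bars.
12 (basic form) + 1 (cadential extension) + 2 (introduction) + 1 (extra statement) = 16.

16 measures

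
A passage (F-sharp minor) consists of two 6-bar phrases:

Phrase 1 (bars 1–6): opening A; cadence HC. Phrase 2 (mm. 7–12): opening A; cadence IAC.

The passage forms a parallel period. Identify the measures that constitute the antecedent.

The antecedent is the phrase ending with the weaker cadence (half cadence, phrase 1) and the consequent the one ending more conclusively (imperfect authentic cadence, phrase 2); the antecedent is bars 1–6.

measures 1–6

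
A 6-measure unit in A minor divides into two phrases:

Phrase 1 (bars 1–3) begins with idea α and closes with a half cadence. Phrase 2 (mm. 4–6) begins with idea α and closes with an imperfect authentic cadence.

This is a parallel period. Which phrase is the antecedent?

The phrase ending with the weaker cadence (half cadence) is the antecedent; the one ending more conclusively (imperfect authentic cadence) is the consequent. The antecedent is phrase 1.

phrase 1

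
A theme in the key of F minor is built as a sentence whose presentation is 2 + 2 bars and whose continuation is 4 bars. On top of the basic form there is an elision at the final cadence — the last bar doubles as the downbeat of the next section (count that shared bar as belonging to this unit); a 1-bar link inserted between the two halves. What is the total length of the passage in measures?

9 measures

Basic sentence: 2 + 2 + 4 = 8 bars.
8 (basic form) + 1 (link) = 9.
The elision shares a bar with the next section but does not change this unit's count.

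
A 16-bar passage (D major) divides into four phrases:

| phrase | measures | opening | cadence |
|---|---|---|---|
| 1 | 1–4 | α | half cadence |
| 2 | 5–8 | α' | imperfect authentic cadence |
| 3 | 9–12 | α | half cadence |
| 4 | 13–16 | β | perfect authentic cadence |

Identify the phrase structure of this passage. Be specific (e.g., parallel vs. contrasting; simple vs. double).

parallel double period

Four phrases in two halves: the first half (measures 1–8) ends with an imperfect authentic cadence, the second (mm. 9–16) with a perfect authentic cadence — a large antecedent–consequent pair, i.e. a double period.
Phrase 3 begins with the same material as phrase 1, making it parallel.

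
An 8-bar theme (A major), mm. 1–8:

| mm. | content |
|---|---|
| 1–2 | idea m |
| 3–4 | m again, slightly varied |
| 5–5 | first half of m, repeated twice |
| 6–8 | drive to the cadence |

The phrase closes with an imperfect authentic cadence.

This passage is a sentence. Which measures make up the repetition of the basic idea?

measures 3–4

The presentation of a sentence is the basic idea (bars 1–2) plus its repetition (mm. 3–4); the repetition of the basic idea is therefore mm. 3–4.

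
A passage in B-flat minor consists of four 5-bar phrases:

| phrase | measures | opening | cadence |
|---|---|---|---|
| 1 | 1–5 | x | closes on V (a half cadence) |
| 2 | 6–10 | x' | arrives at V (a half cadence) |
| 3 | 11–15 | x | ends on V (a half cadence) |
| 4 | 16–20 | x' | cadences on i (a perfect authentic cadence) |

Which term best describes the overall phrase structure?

Four phrases in two halves: the first half (measures 1–10) ends with a half cadence, the second (bars 11-20) with a perfect authentic cadence — a large antecedent–consequent pair, i.e. a double period.
Phrase 3 begins with the same material as phrase 1, making it parallel.

parallel double period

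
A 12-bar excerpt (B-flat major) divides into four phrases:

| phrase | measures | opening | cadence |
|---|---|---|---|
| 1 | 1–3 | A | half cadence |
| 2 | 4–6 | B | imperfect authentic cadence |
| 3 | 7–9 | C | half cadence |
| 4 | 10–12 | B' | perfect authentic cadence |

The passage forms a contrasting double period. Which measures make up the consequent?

In a double period the four phrases pair into a large antecedent (phrases 1–2, ending imperfect authentic cadence) and a large consequent (phrases 3–4, ending perfect authentic cadence). The consequent spans bars 7–12.

measures 7–12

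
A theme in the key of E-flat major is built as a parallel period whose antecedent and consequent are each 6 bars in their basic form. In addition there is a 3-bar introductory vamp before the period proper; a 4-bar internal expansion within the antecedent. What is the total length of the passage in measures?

Basic parallel period: 6 + 6 = 12 bars.
12 (basic form) + 3 (introduction) + 4 (internal expansion) = 19.

19 measures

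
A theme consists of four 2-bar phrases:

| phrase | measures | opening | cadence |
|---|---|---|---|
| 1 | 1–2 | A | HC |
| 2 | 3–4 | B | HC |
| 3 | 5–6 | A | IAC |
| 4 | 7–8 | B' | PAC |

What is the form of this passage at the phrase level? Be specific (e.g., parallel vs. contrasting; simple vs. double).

Four phrases in two halves: the first half (mm. 1–4) ends with a half cadence, the second (measures 5-8) with a perfect authentic cadence — a large antecedent–consequent pair, i.e. a double period.
Phrase 3 begins with the same material as phrase 1, making it parallel.

parallel double period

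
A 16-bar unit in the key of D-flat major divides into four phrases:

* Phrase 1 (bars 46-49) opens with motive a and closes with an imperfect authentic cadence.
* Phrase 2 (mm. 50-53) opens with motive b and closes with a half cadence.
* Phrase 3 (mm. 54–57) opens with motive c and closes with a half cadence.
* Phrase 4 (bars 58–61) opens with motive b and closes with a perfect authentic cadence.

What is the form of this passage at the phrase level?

Four phrases in two halves: the first half (mm. 46–53) ends with a half cadence, the second (measures 54-61) with a perfect authentic cadence — a large antecedent–consequent pair, i.e. a double period.
Phrase 3 begins with different material from phrase 1, making it contrasting.

contrasting double period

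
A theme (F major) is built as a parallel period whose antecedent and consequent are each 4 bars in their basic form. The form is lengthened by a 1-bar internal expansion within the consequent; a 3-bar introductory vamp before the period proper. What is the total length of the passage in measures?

Basic parallel period: 4 + 4 = 8 bars.
8 (basic form) + 1 (internal expansion) + 3 (introduction) = 12.

12 measures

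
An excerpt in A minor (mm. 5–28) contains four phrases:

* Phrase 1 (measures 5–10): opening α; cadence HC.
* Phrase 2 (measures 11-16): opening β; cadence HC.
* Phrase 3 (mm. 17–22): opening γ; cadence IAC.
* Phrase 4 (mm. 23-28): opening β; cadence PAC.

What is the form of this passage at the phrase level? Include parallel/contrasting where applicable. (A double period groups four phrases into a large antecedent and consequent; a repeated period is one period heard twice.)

Four phrases in two halves: the first half (bars 5–16) ends with a half cadence, the second (measures 17-28) with a perfect authentic cadence — a large antecedent–consequent pair, i.e. a double period.
Phrase 3 begins with different material from phrase 1, making it contrasting.

contrasting double period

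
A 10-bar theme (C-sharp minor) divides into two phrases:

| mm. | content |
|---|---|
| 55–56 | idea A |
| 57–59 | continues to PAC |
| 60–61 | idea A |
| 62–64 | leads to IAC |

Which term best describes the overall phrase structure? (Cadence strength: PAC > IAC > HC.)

phrase group

The second phrase closes with an imperfect authentic cadence, which is not stronger than the first phrase's perfect authentic cadence; without a weak→strong cadential pair there is no antecedent–consequent relationship, so this is a phrase group rather than a period.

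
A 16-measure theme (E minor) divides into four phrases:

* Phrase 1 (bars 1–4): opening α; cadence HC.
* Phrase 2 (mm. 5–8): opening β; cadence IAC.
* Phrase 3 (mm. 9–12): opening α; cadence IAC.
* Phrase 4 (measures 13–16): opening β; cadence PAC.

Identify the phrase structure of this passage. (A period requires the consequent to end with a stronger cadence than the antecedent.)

Four phrases in two halves: the first half (bars 1–8) ends with an imperfect authentic cadence, the second (measures 9-16) with a perfect authentic cadence — a large antecedent–consequent pair, i.e. a double period.
Phrase 3 begins with the same material as phrase 1, making it parallel.

parallel double period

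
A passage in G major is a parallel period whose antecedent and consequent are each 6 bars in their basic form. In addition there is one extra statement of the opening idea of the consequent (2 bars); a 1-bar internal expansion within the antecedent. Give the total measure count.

Basic parallel period: 6 + 6 = 12 bars.
12 (basic form) + 2 (extra statement) + 1 (internal expansion) = 15.

15 measures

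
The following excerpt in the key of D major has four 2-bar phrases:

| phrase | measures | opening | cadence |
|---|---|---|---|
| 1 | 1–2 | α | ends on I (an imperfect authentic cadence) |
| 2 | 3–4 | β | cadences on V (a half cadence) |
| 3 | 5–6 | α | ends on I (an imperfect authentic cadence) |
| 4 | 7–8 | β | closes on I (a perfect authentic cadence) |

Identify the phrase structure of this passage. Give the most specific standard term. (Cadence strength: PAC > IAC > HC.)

parallel double period

Four phrases in two halves: the first half (mm. 1-4) ends with a half cadence, the second (bars 5–8) with a perfect authentic cadence — a large antecedent–consequent pair, i.e. a double period.
Phrase 3 begins with the same material as phrase 1, making it parallel.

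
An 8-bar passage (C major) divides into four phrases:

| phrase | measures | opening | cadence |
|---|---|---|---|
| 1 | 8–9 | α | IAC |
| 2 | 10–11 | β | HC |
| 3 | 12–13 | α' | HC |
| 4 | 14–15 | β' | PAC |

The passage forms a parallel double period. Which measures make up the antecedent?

measures 8–11

In a double period the first pair of phrases (ending half cadence) is the large antecedent and the second pair (ending perfect authentic cadence) is the large consequent; the antecedent is measures 8–11.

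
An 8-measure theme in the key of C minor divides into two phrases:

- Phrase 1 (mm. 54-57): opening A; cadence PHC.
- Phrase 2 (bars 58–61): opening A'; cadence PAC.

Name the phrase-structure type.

Phrase 1 ends with a Phrygian half cadence (weaker) and phrase 2 with a perfect authentic cadence (stronger): antecedent + consequent = a period.
The two phrases open with the same material (A / A'), so the period is parallel.

parallel period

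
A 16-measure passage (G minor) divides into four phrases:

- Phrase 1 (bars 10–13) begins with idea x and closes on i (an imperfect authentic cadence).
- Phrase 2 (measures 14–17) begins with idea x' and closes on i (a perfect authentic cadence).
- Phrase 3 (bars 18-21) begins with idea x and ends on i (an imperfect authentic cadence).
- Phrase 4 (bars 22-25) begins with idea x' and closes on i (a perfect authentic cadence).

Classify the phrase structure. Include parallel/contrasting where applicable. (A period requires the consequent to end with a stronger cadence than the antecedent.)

The cadence pattern IAC–PAC–IAC–PAC is weak–strong twice, and phrases 3–4 restate phrases 1–2: a period heard twice, not a double period (which would end weakly at phrase 2).

repeated period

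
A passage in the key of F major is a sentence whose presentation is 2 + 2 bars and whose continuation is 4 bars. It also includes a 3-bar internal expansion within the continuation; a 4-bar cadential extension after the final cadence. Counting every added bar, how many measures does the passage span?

Basic sentence: 2 + 2 + 4 = 8 bars.
8 (basic form) + 3 (internal expansion) + 4 (cadential extension) = 15.

15 measures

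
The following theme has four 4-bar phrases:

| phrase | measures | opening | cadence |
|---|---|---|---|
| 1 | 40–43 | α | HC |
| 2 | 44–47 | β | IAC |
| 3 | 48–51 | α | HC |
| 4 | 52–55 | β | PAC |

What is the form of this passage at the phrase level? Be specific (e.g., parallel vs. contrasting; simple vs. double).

parallel double period

Four phrases in two halves: the first half (measures 40–47) ends with an imperfect authentic cadence, the second (mm. 48–55) with a perfect authentic cadence — a large antecedent–consequent pair, i.e. a double period.
Phrase 3 begins with the same material as phrase 1, making it parallel.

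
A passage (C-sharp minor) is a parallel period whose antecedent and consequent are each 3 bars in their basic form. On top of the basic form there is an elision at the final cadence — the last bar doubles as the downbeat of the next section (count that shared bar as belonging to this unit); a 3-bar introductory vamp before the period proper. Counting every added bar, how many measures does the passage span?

Basic parallel period: 3 + 3 = 6 bars.
6 (basic form) + 3 (introduction) = 9.
The elision shares a bar with the next section but does not change this unit's count.

9 measures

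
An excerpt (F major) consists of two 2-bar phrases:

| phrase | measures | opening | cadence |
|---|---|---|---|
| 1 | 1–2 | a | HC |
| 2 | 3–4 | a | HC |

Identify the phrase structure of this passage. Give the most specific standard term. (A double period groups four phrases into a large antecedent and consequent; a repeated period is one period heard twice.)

repeated phrase

Both phrases have the same opening (a) and the same cadence (half cadence): the second is a restatement, not a consequent, so this is a repeated phrase rather than a period.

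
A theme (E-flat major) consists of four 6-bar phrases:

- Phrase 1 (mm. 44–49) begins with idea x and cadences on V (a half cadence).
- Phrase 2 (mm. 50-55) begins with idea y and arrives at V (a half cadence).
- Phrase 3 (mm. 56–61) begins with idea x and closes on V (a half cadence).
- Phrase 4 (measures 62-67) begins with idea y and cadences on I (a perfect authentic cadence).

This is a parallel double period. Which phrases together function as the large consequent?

In a double period the first pair of phrases (ending half cadence) is the large antecedent and the second pair (ending perfect authentic cadence) is the large consequent; the consequent is phrases 3 and 4.

phrases 3 and 4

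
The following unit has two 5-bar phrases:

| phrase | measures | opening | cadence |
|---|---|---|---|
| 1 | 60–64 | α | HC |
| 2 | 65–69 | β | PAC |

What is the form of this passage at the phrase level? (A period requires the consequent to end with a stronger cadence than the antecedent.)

contrasting period

Phrase 1 ends with a half cadence (weaker) and phrase 2 with a perfect authentic cadence (stronger): antecedent + consequent = a period.
The two phrases open with different material (α / β), so the period is contrasting.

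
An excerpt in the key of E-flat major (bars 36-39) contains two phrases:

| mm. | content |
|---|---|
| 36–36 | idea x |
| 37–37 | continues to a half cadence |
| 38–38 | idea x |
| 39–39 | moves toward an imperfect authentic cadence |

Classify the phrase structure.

parallel period

Phrase 1 ends with a half cadence (weaker) and phrase 2 with an imperfect authentic cadence (stronger): antecedent + consequent = a period.
The two phrases open with the same material (x / x), so the period is parallel.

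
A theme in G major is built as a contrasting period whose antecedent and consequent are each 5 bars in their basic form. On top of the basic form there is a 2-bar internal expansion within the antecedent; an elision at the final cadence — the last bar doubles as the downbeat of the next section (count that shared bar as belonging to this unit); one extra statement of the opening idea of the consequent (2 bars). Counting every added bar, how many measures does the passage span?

14 measures

Basic contrasting period: 5 + 5 = 10 bars.
10 (basic form) + 2 (internal expansion) + 2 (extra statement) = 14.
The elision shares a bar with the next section but does not change this unit's count.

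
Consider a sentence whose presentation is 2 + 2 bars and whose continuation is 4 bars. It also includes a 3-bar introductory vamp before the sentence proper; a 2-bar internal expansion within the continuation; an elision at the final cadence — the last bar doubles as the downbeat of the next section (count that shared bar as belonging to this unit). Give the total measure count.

13 measures

Basic sentence: 2 + 2 + 4 = 8 bars.
8 (basic form) + 3 (introduction) + 2 (internal expansion) = 13.
The elision shares a bar with the next section but does not change this unit's count.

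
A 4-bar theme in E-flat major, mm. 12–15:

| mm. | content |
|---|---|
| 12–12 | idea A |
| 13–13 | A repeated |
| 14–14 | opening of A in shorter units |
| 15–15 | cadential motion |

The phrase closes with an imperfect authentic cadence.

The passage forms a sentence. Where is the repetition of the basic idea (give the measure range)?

The presentation of a sentence is the basic idea (measure 12) plus its repetition (m. 13); the repetition of the basic idea is therefore bar 13.

measures 13–13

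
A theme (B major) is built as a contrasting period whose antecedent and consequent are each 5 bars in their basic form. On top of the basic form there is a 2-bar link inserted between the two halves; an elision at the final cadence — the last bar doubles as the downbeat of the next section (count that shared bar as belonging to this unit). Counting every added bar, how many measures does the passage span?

Basic contrasting period: 5 + 5 = 10 bars.
10 (basic form) + 2 (link) = 12.
The elision shares a bar with the next section but does not change this unit's count.

12 measures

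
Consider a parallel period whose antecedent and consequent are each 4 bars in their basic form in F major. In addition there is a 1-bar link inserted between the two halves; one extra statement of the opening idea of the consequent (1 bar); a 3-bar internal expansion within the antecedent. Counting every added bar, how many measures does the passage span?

Basic parallel period: 4 + 4 = 8 bars.
8 (basic form) + 1 (link) + 1 (extra statement) + 3 (internal expansion) = 13.

13 measures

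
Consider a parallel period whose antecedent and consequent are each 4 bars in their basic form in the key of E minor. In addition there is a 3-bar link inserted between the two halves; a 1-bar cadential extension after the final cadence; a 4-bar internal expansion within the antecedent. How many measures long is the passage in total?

Basic parallel period: 4 + 4 = 8 bars.
8 (basic form) + 3 (link) + 1 (cadential extension) + 4 (internal expansion) = 16.

16 measures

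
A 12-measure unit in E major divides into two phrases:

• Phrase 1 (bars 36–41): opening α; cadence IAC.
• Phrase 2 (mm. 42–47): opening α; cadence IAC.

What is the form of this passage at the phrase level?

Both phrases have the same opening (α) and the same cadence (imperfect authentic cadence): the second is a restatement, not a consequent, so this is a repeated phrase rather than a period.

repeated phrase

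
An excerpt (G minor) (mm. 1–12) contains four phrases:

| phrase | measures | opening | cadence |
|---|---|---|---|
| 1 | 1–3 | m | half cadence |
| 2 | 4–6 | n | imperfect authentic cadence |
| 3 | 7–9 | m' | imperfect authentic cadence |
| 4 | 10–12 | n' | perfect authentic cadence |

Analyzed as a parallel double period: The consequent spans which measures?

In a double period the four phrases pair into a large antecedent (phrases 1–2, ending imperfect authentic cadence) and a large consequent (phrases 3–4, ending perfect authentic cadence). The consequent spans mm. 7–12.

measures 7–12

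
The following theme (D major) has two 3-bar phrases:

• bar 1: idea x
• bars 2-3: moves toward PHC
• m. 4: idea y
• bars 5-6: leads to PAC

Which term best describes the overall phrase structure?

contrasting period

Phrase 1 ends with a Phrygian half cadence (weaker) and phrase 2 with a perfect authentic cadence (stronger): antecedent + consequent = a period.
The two phrases open with different material (x / y), so the period is contrasting.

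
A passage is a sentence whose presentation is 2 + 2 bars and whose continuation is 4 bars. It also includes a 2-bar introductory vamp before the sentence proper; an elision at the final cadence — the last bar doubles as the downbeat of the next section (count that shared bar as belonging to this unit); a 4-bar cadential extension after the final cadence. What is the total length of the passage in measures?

Basic sentence: 2 + 2 + 4 = 8 bars.
8 (basic form) + 2 (introduction) + 4 (cadential extension) = 14.
The elision shares a bar with the next section but does not change this unit's count.

14 measures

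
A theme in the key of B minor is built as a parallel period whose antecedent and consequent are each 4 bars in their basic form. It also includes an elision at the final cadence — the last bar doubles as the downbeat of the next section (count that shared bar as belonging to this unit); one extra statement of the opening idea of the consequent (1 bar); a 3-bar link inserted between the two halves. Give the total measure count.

12 measures

Basic parallel period: 4 + 4 = 8 bars.
8 (basic form) + 1 (extra statement) + 3 (link) = 12.
The elision shares a bar with the next section but does not change this unit's count.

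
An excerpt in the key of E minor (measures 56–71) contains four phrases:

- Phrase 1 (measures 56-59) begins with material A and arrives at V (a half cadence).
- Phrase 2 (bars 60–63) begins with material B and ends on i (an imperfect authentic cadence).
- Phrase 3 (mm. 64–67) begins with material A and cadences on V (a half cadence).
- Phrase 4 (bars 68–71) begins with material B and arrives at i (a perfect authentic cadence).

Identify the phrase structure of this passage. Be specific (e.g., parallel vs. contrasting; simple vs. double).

Four phrases in two halves: the first half (mm. 56-63) ends with an imperfect authentic cadence, the second (measures 64–71) with a perfect authentic cadence — a large antecedent–consequent pair, i.e. a double period.
Phrase 3 begins with the same material as phrase 1, making it parallel.

parallel double period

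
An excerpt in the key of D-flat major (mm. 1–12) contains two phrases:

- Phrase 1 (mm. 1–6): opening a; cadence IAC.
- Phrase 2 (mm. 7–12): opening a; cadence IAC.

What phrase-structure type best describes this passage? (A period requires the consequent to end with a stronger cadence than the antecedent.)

Both phrases have the same opening (a) and the same cadence (imperfect authentic cadence): the second is a restatement, not a consequent, so this is a repeated phrase rather than a period.

repeated phrase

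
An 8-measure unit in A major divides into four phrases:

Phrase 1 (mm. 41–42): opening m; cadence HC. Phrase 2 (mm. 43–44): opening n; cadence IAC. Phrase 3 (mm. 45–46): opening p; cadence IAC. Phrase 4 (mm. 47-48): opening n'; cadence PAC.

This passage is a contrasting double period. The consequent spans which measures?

In a double period the four phrases pair into a large antecedent (phrases 1–2, ending imperfect authentic cadence) and a large consequent (phrases 3–4, ending perfect authentic cadence). The consequent spans measures 45-48.

measures 45–48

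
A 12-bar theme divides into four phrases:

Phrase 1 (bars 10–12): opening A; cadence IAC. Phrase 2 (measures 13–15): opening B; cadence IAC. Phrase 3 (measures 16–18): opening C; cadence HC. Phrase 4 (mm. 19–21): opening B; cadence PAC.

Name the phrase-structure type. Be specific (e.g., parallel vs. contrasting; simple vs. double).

contrasting double period

Four phrases in two halves: the first half (measures 10-15) ends with an imperfect authentic cadence, the second (mm. 16-21) with a perfect authentic cadence — a large antecedent–consequent pair, i.e. a double period.
Phrase 3 begins with different material from phrase 1, making it contrasting.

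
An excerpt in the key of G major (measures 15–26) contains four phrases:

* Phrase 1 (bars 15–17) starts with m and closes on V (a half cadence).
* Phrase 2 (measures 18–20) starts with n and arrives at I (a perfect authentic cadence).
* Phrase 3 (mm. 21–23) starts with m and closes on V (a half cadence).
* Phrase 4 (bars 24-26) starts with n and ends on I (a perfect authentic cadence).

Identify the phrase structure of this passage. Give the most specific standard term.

The cadence pattern HC–PAC–HC–PAC is weak–strong twice, and phrases 3–4 restate phrases 1–2: a period heard twice, not a double period (which would end weakly at phrase 2).

repeated period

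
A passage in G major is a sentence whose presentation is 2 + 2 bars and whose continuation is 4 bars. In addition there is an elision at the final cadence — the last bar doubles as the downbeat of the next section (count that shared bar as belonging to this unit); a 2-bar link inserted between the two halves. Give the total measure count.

Basic sentence: 2 + 2 + 4 = 8 bars.
8 (basic form) + 2 (link) = 10.
The elision shares a bar with the next section but does not change this unit's count.

10 measures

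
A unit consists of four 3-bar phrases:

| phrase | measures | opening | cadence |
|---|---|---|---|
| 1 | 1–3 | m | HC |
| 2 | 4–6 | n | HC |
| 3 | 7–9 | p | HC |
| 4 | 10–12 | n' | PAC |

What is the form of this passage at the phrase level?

contrasting double period

Four phrases in two halves: the first half (measures 1-6) ends with a half cadence, the second (bars 7-12) with a perfect authentic cadence — a large antecedent–consequent pair, i.e. a double period.
Phrase 3 begins with different material from phrase 1, making it contrasting.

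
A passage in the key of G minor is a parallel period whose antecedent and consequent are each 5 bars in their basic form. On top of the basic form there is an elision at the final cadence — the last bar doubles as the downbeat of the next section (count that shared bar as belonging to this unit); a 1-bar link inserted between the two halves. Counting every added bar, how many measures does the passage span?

11 measures

Basic parallel period: 5 + 5 = 10 bars.
10 (basic form) + 1 (link) = 11.
The elision shares a bar with the next section but does not change this unit's count.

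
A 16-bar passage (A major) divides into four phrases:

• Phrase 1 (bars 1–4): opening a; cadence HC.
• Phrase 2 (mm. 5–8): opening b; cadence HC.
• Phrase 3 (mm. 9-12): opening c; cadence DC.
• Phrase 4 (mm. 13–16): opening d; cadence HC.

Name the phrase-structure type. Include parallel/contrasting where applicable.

phrase group

Phrase 4 ends with a half cadence, no stronger than phrase 2's half cadence, so the four phrases do not form a double period; nor do phrases 3–4 duplicate 1–2, so it is not a repeated period. With no phrase reaching a conclusive cadence, the passage is a phrase group.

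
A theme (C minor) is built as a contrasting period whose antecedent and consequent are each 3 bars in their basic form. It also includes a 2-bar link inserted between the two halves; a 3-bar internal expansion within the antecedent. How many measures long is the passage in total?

11 measures

Basic contrasting period: 3 + 3 = 6 bars.
6 (basic form) + 2 (link) + 3 (internal expansion) = 11.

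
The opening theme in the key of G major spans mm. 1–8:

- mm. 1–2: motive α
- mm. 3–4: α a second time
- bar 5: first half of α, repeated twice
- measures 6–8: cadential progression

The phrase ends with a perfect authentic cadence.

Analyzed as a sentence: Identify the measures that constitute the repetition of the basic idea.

measures 3–4

The presentation of a sentence is the basic idea (bars 1–2) plus its repetition (mm. 3–4); the repetition of the basic idea is therefore bars 3–4.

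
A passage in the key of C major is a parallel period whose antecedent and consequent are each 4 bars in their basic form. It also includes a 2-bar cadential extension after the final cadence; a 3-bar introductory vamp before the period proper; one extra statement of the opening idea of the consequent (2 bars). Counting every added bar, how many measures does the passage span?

Basic parallel period: 4 + 4 = 8 bars.
8 (basic form) + 2 (cadential extension) + 3 (introduction) + 2 (extra statement) = 15.

15 measures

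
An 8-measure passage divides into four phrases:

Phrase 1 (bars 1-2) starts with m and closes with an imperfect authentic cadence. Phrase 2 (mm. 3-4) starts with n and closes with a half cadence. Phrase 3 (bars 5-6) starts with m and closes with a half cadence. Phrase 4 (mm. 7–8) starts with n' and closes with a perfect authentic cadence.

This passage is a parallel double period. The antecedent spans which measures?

measures 1–4

In a double period the four phrases pair into a large antecedent (phrases 1–2, ending half cadence) and a large consequent (phrases 3–4, ending perfect authentic cadence). The antecedent spans measures 1–4.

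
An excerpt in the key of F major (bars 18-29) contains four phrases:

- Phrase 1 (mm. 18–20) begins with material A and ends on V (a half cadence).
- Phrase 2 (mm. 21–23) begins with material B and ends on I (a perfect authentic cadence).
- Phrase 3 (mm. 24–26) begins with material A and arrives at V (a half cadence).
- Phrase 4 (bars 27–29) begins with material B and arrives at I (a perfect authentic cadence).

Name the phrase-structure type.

repeated period

The cadence pattern HC–PAC–HC–PAC is weak–strong twice, and phrases 3–4 restate phrases 1–2: a period heard twice, not a double period (which would end weakly at phrase 2).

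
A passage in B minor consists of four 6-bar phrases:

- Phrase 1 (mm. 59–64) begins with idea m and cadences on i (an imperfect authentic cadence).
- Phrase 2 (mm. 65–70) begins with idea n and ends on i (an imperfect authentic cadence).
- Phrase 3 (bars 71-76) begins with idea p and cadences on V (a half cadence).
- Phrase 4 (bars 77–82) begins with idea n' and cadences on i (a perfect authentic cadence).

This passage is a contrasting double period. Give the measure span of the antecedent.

measures 59–70

In a double period the four phrases pair into a large antecedent (phrases 1–2, ending imperfect authentic cadence) and a large consequent (phrases 3–4, ending perfect authentic cadence). The antecedent spans mm. 59–70.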